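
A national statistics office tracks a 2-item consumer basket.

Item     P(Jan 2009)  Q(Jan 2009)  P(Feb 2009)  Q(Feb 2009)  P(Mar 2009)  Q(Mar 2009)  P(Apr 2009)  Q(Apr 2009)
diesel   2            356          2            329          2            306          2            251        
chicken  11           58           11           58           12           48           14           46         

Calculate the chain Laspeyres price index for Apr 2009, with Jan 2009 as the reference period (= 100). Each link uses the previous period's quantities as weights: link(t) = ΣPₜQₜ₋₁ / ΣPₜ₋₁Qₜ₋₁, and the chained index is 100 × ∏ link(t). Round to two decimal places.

112.92

Link Jan 2009→Feb 2009:
ΣP(Feb 2009)Q(Jan 2009) = 2×356 + 11×58 = 712 + 638 = 1350
ΣP(Jan 2009)Q(Jan 2009) = 2×356 + 11×58 = 712 + 638 = 1350
link = 1350/1350 = 1.000000
Link Feb 2009→Mar 2009:
ΣP(Mar 2009)Q(Feb 2009) = 2×329 + 12×58 = 658 + 696 = 1354
ΣP(Feb 2009)Q(Feb 2009) = 2×329 + 11×58 = 658 + 638 = 1296
link = 1354/1296 = 1.044753
Link Mar 2009→Apr 2009:
ΣP(Apr 2009)Q(Mar 2009) = 2×306 + 14×48 = 612 + 672 = 1284
ΣP(Mar 2009)Q(Mar 2009) = 2×306 + 12×48 = 612 + 576 = 1188
link = 1284/1188 = 1.080808
Chained index = 100 × 1.000000 × 1.044753 × 1.080808 = 112.9178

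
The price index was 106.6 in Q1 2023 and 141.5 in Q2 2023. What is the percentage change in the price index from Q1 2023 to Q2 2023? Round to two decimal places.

32.74%

Change = (141.5 − 106.6) / 106.6 × 100
       = 34.9 / 106.6 × 100 = 32.7392%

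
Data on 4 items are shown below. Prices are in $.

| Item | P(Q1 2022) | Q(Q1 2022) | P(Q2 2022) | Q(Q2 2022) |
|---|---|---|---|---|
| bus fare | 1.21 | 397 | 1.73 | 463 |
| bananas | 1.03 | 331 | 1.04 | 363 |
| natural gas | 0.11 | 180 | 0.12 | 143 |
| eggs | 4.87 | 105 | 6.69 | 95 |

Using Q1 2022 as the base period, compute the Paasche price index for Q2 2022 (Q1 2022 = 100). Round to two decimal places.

Paasche price index uses current-period quantities as weights.
ΣP(Q2 2022)·Q(Q2 2022) = 1.73×463 + 1.04×363 + 0.12×143 + 6.69×95 = 800.99 + 377.52 + 17.16 + 635.55 = 1831.22
ΣP(Q1 2022)·Q(Q2 2022) = 1.21×463 + 1.03×363 + 0.11×143 + 4.87×95 = 560.23 + 373.89 + 15.73 + 462.65 = 1412.5
Index = 1831.22 / 1412.5 × 100 = 129.6439

129.64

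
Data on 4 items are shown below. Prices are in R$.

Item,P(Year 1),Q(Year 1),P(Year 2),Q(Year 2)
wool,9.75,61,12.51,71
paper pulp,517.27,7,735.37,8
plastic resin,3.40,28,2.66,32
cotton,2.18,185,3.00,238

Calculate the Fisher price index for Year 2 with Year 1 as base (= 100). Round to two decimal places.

Laspeyres component (base-period weights):
ΣP(Year 2)Q(Year 1) = 12.51×61 + 735.37×7 + 2.66×28 + 3.00×185 = 763.11 + 5147.59 + 74.48 + 555 = 6540.18
ΣP(Year 1)Q(Year 1) = 9.75×61 + 517.27×7 + 3.40×28 + 2.18×185 = 594.75 + 3620.89 + 95.2 + 403.3 = 4714.14
L = 6540.18 / 4714.14 × 100 = 138.7354
Paasche component (current-period weights):
ΣP(Year 2)Q(Year 2) = 12.51×71 + 735.37×8 + 2.66×32 + 3.00×238 = 888.21 + 5882.96 + 85.12 + 714 = 7570.29
ΣP(Year 1)Q(Year 2) = 9.75×71 + 517.27×8 + 3.40×32 + 2.18×238 = 692.25 + 4138.16 + 108.8 + 518.84 = 5458.05
P = 7570.29 / 5458.05 × 100 = 138.6995
Fisher = √(L × P) = √(138.7354 × 138.6995) = 138.7175

138.72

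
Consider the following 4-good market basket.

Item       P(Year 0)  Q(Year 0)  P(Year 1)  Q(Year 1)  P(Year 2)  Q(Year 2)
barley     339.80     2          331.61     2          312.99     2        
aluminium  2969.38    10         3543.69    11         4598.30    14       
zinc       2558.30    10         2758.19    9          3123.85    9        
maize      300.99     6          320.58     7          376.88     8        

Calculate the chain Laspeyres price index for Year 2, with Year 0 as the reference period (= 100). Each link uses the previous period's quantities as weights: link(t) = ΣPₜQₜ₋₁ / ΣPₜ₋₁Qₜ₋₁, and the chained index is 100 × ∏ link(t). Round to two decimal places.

Link Year 0→Year 1:
ΣP(Year 1)Q(Year 0) = 331.61×2 + 3543.69×10 + 2758.19×10 + 320.58×6 = 663.22 + 35436.9 + 27581.9 + 1923.48 = 65605.5
ΣP(Year 0)Q(Year 0) = 339.80×2 + 2969.38×10 + 2558.30×10 + 300.99×6 = 679.6 + 29693.8 + 25583 + 1805.94 = 57762.34
link = 65605.5/57762.34 = 1.135783
Link Year 1→Year 2:
ΣP(Year 2)Q(Year 1) = 312.99×2 + 4598.30×11 + 3123.85×9 + 376.88×7 = 625.98 + 50581.3 + 28114.65 + 2638.16 = 81960.09
ΣP(Year 1)Q(Year 1) = 331.61×2 + 3543.69×11 + 2758.19×9 + 320.58×7 = 663.22 + 38980.59 + 24823.71 + 2244.06 = 66711.58
link = 81960.09/66711.58 = 1.228574
Chained index = 100 × 1.135783 × 1.228574 = 139.5393

139.54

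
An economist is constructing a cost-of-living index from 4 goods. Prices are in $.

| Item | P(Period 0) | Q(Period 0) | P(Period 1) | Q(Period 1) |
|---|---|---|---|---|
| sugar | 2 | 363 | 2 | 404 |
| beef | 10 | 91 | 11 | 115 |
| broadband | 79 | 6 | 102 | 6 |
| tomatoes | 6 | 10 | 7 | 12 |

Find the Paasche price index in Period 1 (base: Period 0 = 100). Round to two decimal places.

110.58

Paasche price index uses current-period quantities as weights.
ΣP(Period 1)·Q(Period 1) = 2×404 + 11×115 + 102×6 + 7×12 = 808 + 1265 + 612 + 84 = 2769
ΣP(Period 0)·Q(Period 1) = 2×404 + 10×115 + 79×6 + 6×12 = 808 + 1150 + 474 + 72 = 2504
Index = 2769 / 2504 × 100 = 110.5831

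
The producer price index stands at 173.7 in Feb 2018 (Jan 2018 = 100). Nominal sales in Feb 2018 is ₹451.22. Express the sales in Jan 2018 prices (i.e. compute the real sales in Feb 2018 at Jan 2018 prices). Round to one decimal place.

Real = Nominal ÷ (Index/100) = 451.22 ÷ (173.7/100)
     = 451.22 ÷ 1.737 = 259.7697

259.8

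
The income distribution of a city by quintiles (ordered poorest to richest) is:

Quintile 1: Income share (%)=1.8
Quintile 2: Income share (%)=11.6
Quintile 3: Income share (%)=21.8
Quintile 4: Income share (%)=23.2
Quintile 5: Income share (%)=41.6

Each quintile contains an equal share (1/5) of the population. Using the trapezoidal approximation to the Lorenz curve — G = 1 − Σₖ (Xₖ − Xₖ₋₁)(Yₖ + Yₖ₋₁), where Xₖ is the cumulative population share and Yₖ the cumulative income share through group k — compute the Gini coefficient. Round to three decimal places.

0.365

Cumulative income shares Yₖ: 0.0180, 0.1340, 0.3520, 0.5840, 1.0000
Σ (Xₖ−Xₖ₋₁)(Yₖ+Yₖ₋₁) = (1/5)(0.0180+0.0000) + (1/5)(0.1340+0.0180) + (1/5)(0.3520+0.1340) + (1/5)(0.5840+0.3520) + (1/5)(1.0000+0.5840)
  = 0.0036 + 0.0304 + 0.0972 + 0.1872 + 0.3168 = 0.6352
G = 1 − 0.6352 = 0.3648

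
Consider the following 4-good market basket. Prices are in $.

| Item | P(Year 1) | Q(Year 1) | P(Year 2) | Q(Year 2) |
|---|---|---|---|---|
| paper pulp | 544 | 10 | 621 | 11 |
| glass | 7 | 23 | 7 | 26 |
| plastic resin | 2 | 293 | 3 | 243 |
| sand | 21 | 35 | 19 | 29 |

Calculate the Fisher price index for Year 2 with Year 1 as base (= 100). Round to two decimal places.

114.28

Laspeyres component (base-period weights):
ΣP(Year 2)Q(Year 1) = 621×10 + 7×23 + 3×293 + 19×35 = 6210 + 161 + 879 + 665 = 7915
ΣP(Year 1)Q(Year 1) = 544×10 + 7×23 + 2×293 + 21×35 = 5440 + 161 + 586 + 735 = 6922
L = 7915 / 6922 × 100 = 114.3456
Paasche component (current-period weights):
ΣP(Year 2)Q(Year 2) = 621×11 + 7×26 + 3×243 + 19×29 = 6831 + 182 + 729 + 551 = 8293
ΣP(Year 1)Q(Year 2) = 544×11 + 7×26 + 2×243 + 21×29 = 5984 + 182 + 486 + 609 = 7261
P = 8293 / 7261 × 100 = 114.2129
Fisher = √(L × P) = √(114.3456 × 114.2129) = 114.2792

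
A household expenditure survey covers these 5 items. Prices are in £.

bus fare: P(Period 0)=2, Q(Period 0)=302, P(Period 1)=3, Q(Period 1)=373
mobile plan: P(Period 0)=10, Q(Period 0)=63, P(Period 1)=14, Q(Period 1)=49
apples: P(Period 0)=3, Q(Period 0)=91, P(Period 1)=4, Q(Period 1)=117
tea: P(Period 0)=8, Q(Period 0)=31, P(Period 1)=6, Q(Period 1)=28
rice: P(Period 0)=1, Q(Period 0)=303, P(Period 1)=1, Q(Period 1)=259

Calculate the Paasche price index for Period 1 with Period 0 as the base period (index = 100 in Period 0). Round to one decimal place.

Paasche price index uses current-period quantities as weights.
ΣP(Period 1)·Q(Period 1) = 3×373 + 14×49 + 4×117 + 6×28 + 1×259 = 1119 + 686 + 468 + 168 + 259 = 2700
ΣP(Period 0)·Q(Period 1) = 2×373 + 10×49 + 3×117 + 8×28 + 1×259 = 746 + 490 + 351 + 224 + 259 = 2070
Index = 2700 / 2070 × 100 = 130.4348

130.4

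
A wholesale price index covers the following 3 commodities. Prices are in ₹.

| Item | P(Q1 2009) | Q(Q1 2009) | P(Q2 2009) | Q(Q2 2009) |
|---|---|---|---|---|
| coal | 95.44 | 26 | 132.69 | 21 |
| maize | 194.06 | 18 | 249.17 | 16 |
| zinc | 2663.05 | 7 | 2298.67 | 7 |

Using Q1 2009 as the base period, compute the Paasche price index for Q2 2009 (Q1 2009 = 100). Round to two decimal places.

Paasche price index uses current-period quantities as weights.
ΣP(Q2 2009)·Q(Q2 2009) = 132.69×21 + 249.17×16 + 2298.67×7 = 2786.49 + 3986.72 + 16090.69 = 22863.9
ΣP(Q1 2009)·Q(Q2 2009) = 95.44×21 + 194.06×16 + 2663.05×7 = 2004.24 + 3104.96 + 18641.35 = 23750.55
Index = 22863.9 / 23750.55 × 100 = 96.2668

96.27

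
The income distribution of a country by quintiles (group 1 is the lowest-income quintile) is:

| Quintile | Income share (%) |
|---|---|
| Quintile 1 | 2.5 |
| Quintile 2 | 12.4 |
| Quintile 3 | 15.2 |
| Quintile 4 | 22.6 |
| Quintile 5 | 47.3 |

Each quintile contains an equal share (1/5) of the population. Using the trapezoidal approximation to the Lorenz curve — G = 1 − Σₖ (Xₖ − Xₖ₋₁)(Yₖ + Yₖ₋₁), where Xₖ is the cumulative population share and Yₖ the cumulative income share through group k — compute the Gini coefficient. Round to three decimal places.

Cumulative income shares Yₖ: 0.0250, 0.1490, 0.3010, 0.5270, 1.0000
Σ (Xₖ−Xₖ₋₁)(Yₖ+Yₖ₋₁) = (1/5)(0.0250+0.0000) + (1/5)(0.1490+0.0250) + (1/5)(0.3010+0.1490) + (1/5)(0.5270+0.3010) + (1/5)(1.0000+0.5270)
  = 0.0050 + 0.0348 + 0.0900 + 0.1656 + 0.3054 = 0.6008
G = 1 − 0.6008 = 0.3992

0.399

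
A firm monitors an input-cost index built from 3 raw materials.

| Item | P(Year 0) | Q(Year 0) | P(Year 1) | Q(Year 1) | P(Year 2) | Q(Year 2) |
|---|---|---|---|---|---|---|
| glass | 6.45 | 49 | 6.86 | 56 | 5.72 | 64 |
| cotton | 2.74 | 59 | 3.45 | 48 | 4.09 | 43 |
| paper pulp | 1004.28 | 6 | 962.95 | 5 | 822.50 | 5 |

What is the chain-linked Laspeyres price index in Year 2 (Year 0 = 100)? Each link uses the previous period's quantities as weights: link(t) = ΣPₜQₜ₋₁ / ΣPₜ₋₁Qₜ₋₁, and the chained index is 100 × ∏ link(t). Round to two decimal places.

Link Year 0→Year 1:
ΣP(Year 1)Q(Year 0) = 6.86×49 + 3.45×59 + 962.95×6 = 336.14 + 203.55 + 5777.7 = 6317.39
ΣP(Year 0)Q(Year 0) = 6.45×49 + 2.74×59 + 1004.28×6 = 316.05 + 161.66 + 6025.68 = 6503.39
link = 6317.39/6503.39 = 0.971400
Link Year 1→Year 2:
ΣP(Year 2)Q(Year 1) = 5.72×56 + 4.09×48 + 822.50×5 = 320.32 + 196.32 + 4112.5 = 4629.14
ΣP(Year 1)Q(Year 1) = 6.86×56 + 3.45×48 + 962.95×5 = 384.16 + 165.6 + 4814.75 = 5364.51
link = 4629.14/5364.51 = 0.862919
Chained index = 100 × 0.971400 × 0.862919 = 83.8240

83.82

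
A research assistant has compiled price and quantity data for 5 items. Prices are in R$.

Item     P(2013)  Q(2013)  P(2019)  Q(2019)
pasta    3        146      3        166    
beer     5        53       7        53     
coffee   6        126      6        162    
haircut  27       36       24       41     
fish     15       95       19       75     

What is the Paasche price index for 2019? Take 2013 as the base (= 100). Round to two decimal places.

107.13

Paasche price index uses current-period quantities as weights.
ΣP(2019)·Q(2019) = 3×166 + 7×53 + 6×162 + 24×41 + 19×75 = 498 + 371 + 972 + 984 + 1425 = 4250
ΣP(2013)·Q(2019) = 3×166 + 5×53 + 6×162 + 27×41 + 15×75 = 498 + 265 + 972 + 1107 + 1125 = 3967
Index = 4250 / 3967 × 100 = 107.1339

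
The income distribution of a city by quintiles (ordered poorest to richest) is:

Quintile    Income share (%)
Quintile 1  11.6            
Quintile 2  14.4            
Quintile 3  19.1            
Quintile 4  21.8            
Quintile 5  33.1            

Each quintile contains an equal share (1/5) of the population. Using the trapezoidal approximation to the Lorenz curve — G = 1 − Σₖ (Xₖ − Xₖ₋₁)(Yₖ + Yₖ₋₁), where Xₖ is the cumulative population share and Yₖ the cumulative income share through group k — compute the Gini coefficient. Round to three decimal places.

Cumulative income shares Yₖ: 0.1160, 0.2600, 0.4510, 0.6690, 1.0000
Σ (Xₖ−Xₖ₋₁)(Yₖ+Yₖ₋₁) = (1/5)(0.1160+0.0000) + (1/5)(0.2600+0.1160) + (1/5)(0.4510+0.2600) + (1/5)(0.6690+0.4510) + (1/5)(1.0000+0.6690)
  = 0.0232 + 0.0752 + 0.1422 + 0.2240 + 0.3338 = 0.7984
G = 1 − 0.7984 = 0.2016

0.202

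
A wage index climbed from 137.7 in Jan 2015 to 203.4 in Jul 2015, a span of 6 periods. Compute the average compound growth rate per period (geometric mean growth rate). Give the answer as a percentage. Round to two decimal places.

6.72%

Growth factor = (203.4/137.7)^(1/6) = (1.477124)^(1/6) = 1.067176
Growth rate = 1.067176 − 1 = 0.067176 = 6.7176%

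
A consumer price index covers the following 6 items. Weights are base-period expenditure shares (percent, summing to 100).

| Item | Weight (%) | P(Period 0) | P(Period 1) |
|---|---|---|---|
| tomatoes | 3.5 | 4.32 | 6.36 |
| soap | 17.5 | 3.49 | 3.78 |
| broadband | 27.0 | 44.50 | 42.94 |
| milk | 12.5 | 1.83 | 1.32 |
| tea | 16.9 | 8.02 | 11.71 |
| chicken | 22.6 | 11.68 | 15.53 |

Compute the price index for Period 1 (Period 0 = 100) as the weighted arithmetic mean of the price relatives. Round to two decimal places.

113.90

tomatoes: 3.5 × (6.36/4.32) = 3.5 × 1.472222 = 5.1528
soap: 17.5 × (3.78/3.49) = 17.5 × 1.083095 = 18.9542
broadband: 27.0 × (42.94/44.50) = 27.0 × 0.964944 = 26.0535
milk: 12.5 × (1.32/1.83) = 12.5 × 0.721311 = 9.0164
tea: 16.9 × (11.71/8.02) = 16.9 × 1.460100 = 24.6757
chicken: 22.6 × (15.53/11.68) = 22.6 × 1.329623 = 30.0495
Index = Σ wᵢ·(p₁ᵢ/p₀ᵢ) = 5.1528 + 18.9542 + 26.0535 + 9.0164 + 24.6757 + 30.0495 = 113.9020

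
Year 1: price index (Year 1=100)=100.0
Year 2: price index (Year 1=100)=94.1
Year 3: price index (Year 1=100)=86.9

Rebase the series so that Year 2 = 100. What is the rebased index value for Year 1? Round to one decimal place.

106.3

Rebased(Year 1) = 100.0 / 94.1 × 100 = 106.2699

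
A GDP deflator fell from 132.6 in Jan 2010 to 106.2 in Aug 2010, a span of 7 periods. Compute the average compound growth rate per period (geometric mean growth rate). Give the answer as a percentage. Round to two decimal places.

Growth factor = (106.2/132.6)^(1/7) = (0.800905)^(1/7) = 0.968782
Growth rate = 0.968782 − 1 = -0.031218 = -3.1218%

-3.12%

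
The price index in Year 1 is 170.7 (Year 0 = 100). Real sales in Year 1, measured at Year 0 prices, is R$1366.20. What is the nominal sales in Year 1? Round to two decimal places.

Nominal = Real × (Index/100) = 1366.20 × (170.7/100)
        = 1366.20 × 1.707 = 2332.1034

2332.10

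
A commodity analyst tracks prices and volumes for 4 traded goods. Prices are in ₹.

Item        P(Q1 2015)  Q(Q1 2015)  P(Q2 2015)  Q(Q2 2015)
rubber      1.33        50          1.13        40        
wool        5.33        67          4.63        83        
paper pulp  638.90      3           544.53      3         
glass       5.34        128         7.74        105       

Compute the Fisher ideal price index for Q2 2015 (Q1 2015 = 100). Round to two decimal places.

Laspeyres component (base-period weights):
ΣP(Q2 2015)Q(Q1 2015) = 1.13×50 + 4.63×67 + 544.53×3 + 7.74×128 = 56.5 + 310.21 + 1633.59 + 990.72 = 2991.02
ΣP(Q1 2015)Q(Q1 2015) = 1.33×50 + 5.33×67 + 638.90×3 + 5.34×128 = 66.5 + 357.11 + 1916.7 + 683.52 = 3023.83
L = 2991.02 / 3023.83 × 100 = 98.9150
Paasche component (current-period weights):
ΣP(Q2 2015)Q(Q2 2015) = 1.13×40 + 4.63×83 + 544.53×3 + 7.74×105 = 45.2 + 384.29 + 1633.59 + 812.7 = 2875.78
ΣP(Q1 2015)Q(Q2 2015) = 1.33×40 + 5.33×83 + 638.90×3 + 5.34×105 = 53.2 + 442.39 + 1916.7 + 560.7 = 2972.99
P = 2875.78 / 2972.99 × 100 = 96.7302
Fisher = √(L × P) = √(98.9150 × 96.7302) = 97.8165

97.82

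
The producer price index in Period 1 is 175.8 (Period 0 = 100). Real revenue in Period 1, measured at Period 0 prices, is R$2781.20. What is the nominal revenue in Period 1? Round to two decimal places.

4889.35

Nominal = Real × (Index/100) = 2781.20 × (175.8/100)
        = 2781.20 × 1.758 = 4889.3496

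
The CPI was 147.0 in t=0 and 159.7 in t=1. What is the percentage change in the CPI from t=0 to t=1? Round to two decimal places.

Change = (159.7 − 147.0) / 147.0 × 100
       = 12.7 / 147.0 × 100 = 8.6395%

8.64%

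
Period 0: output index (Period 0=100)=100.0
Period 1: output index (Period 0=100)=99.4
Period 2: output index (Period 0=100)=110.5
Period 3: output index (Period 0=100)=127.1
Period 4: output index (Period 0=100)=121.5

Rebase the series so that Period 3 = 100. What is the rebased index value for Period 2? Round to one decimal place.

86.9

Rebased(Period 2) = 110.5 / 127.1 × 100 = 86.9394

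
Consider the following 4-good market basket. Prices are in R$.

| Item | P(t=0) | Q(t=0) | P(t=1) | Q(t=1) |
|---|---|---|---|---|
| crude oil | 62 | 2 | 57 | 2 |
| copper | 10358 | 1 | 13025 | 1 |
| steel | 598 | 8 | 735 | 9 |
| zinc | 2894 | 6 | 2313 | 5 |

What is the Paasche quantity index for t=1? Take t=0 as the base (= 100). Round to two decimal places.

Paasche quantity index uses current-period prices as weights.
ΣP(t=1)·Q(t=1) = 57×2 + 13025×1 + 735×9 + 2313×5 = 114 + 13025 + 6615 + 11565 = 31319
ΣP(t=1)·Q(t=0) = 57×2 + 13025×1 + 735×8 + 2313×6 = 114 + 13025 + 5880 + 13878 = 32897
Index = 31319 / 32897 × 100 = 95.2032

95.20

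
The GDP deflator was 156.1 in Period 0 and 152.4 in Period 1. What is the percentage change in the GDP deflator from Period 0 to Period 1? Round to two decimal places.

Change = (152.4 − 156.1) / 156.1 × 100
       = -3.7 / 156.1 × 100 = -2.3703%

-2.37%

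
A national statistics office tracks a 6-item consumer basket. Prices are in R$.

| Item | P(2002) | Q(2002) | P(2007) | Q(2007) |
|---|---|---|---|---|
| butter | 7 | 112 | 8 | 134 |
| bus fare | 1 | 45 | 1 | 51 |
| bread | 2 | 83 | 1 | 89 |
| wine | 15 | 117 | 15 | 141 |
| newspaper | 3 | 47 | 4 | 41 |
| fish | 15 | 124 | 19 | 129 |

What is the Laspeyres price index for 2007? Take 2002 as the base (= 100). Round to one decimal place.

Laspeyres price index uses base-period quantities as weights.
ΣP(2007)·Q(2002) = 8×112 + 1×45 + 1×83 + 15×117 + 4×47 + 19×124 = 896 + 45 + 83 + 1755 + 188 + 2356 = 5323
ΣP(2002)·Q(2002) = 7×112 + 1×45 + 2×83 + 15×117 + 3×47 + 15×124 = 784 + 45 + 166 + 1755 + 141 + 1860 = 4751
Index = 5323 / 4751 × 100 = 112.0396

112.0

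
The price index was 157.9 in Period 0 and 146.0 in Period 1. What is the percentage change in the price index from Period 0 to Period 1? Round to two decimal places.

-7.54%

Change = (146.0 − 157.9) / 157.9 × 100
       = -11.9 / 157.9 × 100 = -7.5364%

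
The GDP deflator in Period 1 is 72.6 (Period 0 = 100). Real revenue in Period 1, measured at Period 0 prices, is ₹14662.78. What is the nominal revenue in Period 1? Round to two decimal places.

10645.18

Nominal = Real × (Index/100) = 14662.78 × (72.6/100)
        = 14662.78 × 0.726 = 10645.1783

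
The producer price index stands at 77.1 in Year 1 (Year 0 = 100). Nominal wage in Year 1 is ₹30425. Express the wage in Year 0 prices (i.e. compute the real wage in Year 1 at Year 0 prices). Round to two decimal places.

Real = Nominal ÷ (Index/100) = 30425 ÷ (77.1/100)
     = 30425 ÷ 0.771 = 39461.7380

39461.74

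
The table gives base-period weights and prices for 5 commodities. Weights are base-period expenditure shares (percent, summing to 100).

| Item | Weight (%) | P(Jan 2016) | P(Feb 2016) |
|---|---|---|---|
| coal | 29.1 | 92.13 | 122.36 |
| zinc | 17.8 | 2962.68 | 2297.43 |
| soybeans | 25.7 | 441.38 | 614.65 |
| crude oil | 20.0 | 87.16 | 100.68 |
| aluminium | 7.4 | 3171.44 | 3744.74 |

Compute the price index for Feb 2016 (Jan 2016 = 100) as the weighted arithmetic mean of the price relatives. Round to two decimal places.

120.08

coal: 29.1 × (122.36/92.13) = 29.1 × 1.328123 = 38.6484
zinc: 17.8 × (2297.43/2962.68) = 17.8 × 0.775457 = 13.8031
soybeans: 25.7 × (614.65/441.38) = 25.7 × 1.392564 = 35.7889
crude oil: 20.0 × (100.68/87.16) = 20.0 × 1.155117 = 23.1023
aluminium: 7.4 × (3744.74/3171.44) = 7.4 × 1.180770 = 8.7377
Index = Σ wᵢ·(p₁ᵢ/p₀ᵢ) = 38.6484 + 13.8031 + 35.7889 + 23.1023 + 8.7377 = 120.0805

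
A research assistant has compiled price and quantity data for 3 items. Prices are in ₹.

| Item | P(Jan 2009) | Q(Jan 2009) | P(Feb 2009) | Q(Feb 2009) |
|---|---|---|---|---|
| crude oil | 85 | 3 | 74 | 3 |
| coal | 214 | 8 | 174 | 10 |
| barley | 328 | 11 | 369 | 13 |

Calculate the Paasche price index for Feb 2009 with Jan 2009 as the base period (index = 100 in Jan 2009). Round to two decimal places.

101.50

Paasche price index uses current-period quantities as weights.
ΣP(Feb 2009)·Q(Feb 2009) = 74×3 + 174×10 + 369×13 = 222 + 1740 + 4797 = 6759
ΣP(Jan 2009)·Q(Feb 2009) = 85×3 + 214×10 + 328×13 = 255 + 2140 + 4264 = 6659
Index = 6759 / 6659 × 100 = 101.5017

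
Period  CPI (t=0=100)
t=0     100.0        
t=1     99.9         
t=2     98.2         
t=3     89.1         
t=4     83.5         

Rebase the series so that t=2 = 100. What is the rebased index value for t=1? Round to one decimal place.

101.7

Rebased(t=1) = 99.9 / 98.2 × 100 = 101.7312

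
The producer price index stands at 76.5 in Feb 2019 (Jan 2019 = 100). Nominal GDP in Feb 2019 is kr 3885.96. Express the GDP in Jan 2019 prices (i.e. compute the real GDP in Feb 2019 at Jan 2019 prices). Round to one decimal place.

Real = Nominal ÷ (Index/100) = 3885.96 ÷ (76.5/100)
     = 3885.96 ÷ 0.765 = 5079.6863

5079.7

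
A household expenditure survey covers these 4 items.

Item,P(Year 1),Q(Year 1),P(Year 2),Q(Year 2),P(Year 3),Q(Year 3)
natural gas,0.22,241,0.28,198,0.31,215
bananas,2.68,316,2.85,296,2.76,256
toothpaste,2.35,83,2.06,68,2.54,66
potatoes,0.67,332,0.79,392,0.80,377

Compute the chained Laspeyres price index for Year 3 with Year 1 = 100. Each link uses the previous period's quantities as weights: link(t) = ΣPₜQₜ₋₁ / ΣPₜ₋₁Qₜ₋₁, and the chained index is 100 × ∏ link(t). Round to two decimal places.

107.62

Link Year 1→Year 2:
ΣP(Year 2)Q(Year 1) = 0.28×241 + 2.85×316 + 2.06×83 + 0.79×332 = 67.48 + 900.6 + 170.98 + 262.28 = 1401.34
ΣP(Year 1)Q(Year 1) = 0.22×241 + 2.68×316 + 2.35×83 + 0.67×332 = 53.02 + 846.88 + 195.05 + 222.44 = 1317.39
link = 1401.34/1317.39 = 1.063724
Link Year 2→Year 3:
ΣP(Year 3)Q(Year 2) = 0.31×198 + 2.76×296 + 2.54×68 + 0.80×392 = 61.38 + 816.96 + 172.72 + 313.6 = 1364.66
ΣP(Year 2)Q(Year 2) = 0.28×198 + 2.85×296 + 2.06×68 + 0.79×392 = 55.44 + 843.6 + 140.08 + 309.68 = 1348.8
link = 1364.66/1348.8 = 1.011759
Chained index = 100 × 1.063724 × 1.011759 = 107.6232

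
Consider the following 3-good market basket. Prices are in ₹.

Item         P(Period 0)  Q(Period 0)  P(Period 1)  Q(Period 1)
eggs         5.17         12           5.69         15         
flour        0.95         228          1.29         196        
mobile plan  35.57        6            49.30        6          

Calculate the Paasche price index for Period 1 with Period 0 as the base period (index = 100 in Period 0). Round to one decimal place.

Paasche price index uses current-period quantities as weights.
ΣP(Period 1)·Q(Period 1) = 5.69×15 + 1.29×196 + 49.30×6 = 85.35 + 252.84 + 295.8 = 633.99
ΣP(Period 0)·Q(Period 1) = 5.17×15 + 0.95×196 + 35.57×6 = 77.55 + 186.2 + 213.42 = 477.17
Index = 633.99 / 477.17 × 100 = 132.8646

132.9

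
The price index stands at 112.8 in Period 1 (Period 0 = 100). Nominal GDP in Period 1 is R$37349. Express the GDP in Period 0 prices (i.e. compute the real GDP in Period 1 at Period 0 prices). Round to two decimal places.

33110.82

Real = Nominal ÷ (Index/100) = 37349 ÷ (112.8/100)
     = 37349 ÷ 1.128 = 33110.8156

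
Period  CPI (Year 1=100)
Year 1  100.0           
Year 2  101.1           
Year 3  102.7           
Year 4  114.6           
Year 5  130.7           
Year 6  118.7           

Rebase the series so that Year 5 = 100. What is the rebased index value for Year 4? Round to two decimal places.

87.68

Rebased(Year 4) = 114.6 / 130.7 × 100 = 87.6817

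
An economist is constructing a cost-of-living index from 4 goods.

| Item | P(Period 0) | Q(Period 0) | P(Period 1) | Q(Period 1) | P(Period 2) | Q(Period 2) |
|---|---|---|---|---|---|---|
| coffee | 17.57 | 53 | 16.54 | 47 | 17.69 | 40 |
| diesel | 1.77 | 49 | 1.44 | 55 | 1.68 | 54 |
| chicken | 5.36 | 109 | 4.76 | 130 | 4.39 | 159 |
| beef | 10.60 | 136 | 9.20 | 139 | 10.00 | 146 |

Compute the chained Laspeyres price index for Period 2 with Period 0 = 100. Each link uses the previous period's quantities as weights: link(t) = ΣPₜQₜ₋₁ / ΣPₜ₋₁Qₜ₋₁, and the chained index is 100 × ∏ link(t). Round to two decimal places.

Link Period 0→Period 1:
ΣP(Period 1)Q(Period 0) = 16.54×53 + 1.44×49 + 4.76×109 + 9.20×136 = 876.62 + 70.56 + 518.84 + 1251.2 = 2717.22
ΣP(Period 0)Q(Period 0) = 17.57×53 + 1.77×49 + 5.36×109 + 10.60×136 = 931.21 + 86.73 + 584.24 + 1441.6 = 3043.78
link = 2717.22/3043.78 = 0.892712
Link Period 1→Period 2:
ΣP(Period 2)Q(Period 1) = 17.69×47 + 1.68×55 + 4.39×130 + 10.00×139 = 831.43 + 92.4 + 570.7 + 1390 = 2884.53
ΣP(Period 1)Q(Period 1) = 16.54×47 + 1.44×55 + 4.76×130 + 9.20×139 = 777.38 + 79.2 + 618.8 + 1278.8 = 2754.18
link = 2884.53/2754.18 = 1.047328
Chained index = 100 × 0.892712 × 1.047328 = 93.4963

93.50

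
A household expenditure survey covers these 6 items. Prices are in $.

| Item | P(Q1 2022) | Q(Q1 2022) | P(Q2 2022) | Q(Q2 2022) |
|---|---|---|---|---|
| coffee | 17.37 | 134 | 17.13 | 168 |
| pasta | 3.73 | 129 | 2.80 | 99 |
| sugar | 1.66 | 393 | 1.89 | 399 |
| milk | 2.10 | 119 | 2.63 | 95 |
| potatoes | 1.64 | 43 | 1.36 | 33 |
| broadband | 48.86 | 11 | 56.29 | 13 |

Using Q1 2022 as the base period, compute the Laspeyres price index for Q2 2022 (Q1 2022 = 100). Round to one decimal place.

101.6

Laspeyres price index uses base-period quantities as weights.
ΣP(Q2 2022)·Q(Q1 2022) = 17.13×134 + 2.80×129 + 1.89×393 + 2.63×119 + 1.36×43 + 56.29×11 = 2295.42 + 361.2 + 742.77 + 312.97 + 58.48 + 619.19 = 4390.03
ΣP(Q1 2022)·Q(Q1 2022) = 17.37×134 + 3.73×129 + 1.66×393 + 2.10×119 + 1.64×43 + 48.86×11 = 2327.58 + 481.17 + 652.38 + 249.9 + 70.52 + 537.46 = 4319.01
Index = 4390.03 / 4319.01 × 100 = 101.6444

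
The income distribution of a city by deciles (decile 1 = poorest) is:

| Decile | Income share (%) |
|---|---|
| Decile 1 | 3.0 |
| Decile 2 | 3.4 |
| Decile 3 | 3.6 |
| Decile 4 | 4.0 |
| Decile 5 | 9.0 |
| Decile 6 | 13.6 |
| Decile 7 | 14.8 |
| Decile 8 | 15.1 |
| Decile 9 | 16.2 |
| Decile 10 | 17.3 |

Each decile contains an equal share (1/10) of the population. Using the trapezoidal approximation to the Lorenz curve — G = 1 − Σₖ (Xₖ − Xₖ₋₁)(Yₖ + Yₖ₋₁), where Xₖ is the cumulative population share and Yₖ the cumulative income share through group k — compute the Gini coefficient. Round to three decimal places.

Cumulative income shares Yₖ: 0.0300, 0.0640, 0.1000, 0.1400, 0.2300, 0.3660, 0.5140, 0.6650, 0.8270, 1.0000
Σ (Xₖ−Xₖ₋₁)(Yₖ+Yₖ₋₁) = (1/10)(0.0300+0.0000) + (1/10)(0.0640+0.0300) + (1/10)(0.1000+0.0640) + (1/10)(0.1400+0.1000) + (1/10)(0.2300+0.1400) + (1/10)(0.3660+0.2300) + (1/10)(0.5140+0.3660) + (1/10)(0.6650+0.5140) + (1/10)(0.8270+0.6650) + (1/10)(1.0000+0.8270)
  = 0.0030 + 0.0094 + 0.0164 + 0.0240 + 0.0370 + 0.0596 + 0.0880 + 0.1179 + 0.1492 + 0.1827 = 0.6872
G = 1 − 0.6872 = 0.3128

0.313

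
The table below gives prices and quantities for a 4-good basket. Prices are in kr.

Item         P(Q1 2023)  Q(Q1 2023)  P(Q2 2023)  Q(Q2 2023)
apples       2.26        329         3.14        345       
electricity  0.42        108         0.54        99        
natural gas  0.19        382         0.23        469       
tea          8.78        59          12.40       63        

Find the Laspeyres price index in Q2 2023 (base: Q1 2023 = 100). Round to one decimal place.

138.5

Laspeyres price index uses base-period quantities as weights.
ΣP(Q2 2023)·Q(Q1 2023) = 3.14×329 + 0.54×108 + 0.23×382 + 12.40×59 = 1033.06 + 58.32 + 87.86 + 731.6 = 1910.84
ΣP(Q1 2023)·Q(Q1 2023) = 2.26×329 + 0.42×108 + 0.19×382 + 8.78×59 = 743.54 + 45.36 + 72.58 + 518.02 = 1379.5
Index = 1910.84 / 1379.5 × 100 = 138.5169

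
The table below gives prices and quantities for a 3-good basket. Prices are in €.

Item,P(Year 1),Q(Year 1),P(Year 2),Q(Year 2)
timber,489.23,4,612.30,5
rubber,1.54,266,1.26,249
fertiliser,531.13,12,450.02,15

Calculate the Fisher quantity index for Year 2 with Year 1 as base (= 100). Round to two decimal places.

123.62

Laspeyres component (base-period weights):
ΣP(Year 1)Q(Year 2) = 489.23×5 + 1.54×249 + 531.13×15 = 2446.15 + 383.46 + 7966.95 = 10796.56
ΣP(Year 1)Q(Year 1) = 489.23×4 + 1.54×266 + 531.13×12 = 1956.92 + 409.64 + 6373.56 = 8740.12
L = 10796.56 / 8740.12 × 100 = 123.5287
Paasche component (current-period weights):
ΣP(Year 2)Q(Year 2) = 612.30×5 + 1.26×249 + 450.02×15 = 3061.5 + 313.74 + 6750.3 = 10125.54
ΣP(Year 2)Q(Year 1) = 612.30×4 + 1.26×266 + 450.02×12 = 2449.2 + 335.16 + 5400.24 = 8184.6
P = 10125.54 / 8184.6 × 100 = 123.7145
Fisher = √(L × P) = √(123.5287 × 123.7145) = 123.6216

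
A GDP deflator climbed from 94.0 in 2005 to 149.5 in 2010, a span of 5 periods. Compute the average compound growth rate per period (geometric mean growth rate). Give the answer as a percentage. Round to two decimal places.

9.72%

Growth factor = (149.5/94.0)^(1/5) = (1.590426)^(1/5) = 1.097243
Growth rate = 1.097243 − 1 = 0.097243 = 9.7243%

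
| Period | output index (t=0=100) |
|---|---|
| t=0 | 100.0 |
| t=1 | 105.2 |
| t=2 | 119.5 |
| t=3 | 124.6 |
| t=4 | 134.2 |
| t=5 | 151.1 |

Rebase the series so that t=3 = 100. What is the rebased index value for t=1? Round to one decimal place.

Rebased(t=1) = 105.2 / 124.6 × 100 = 84.4302

84.4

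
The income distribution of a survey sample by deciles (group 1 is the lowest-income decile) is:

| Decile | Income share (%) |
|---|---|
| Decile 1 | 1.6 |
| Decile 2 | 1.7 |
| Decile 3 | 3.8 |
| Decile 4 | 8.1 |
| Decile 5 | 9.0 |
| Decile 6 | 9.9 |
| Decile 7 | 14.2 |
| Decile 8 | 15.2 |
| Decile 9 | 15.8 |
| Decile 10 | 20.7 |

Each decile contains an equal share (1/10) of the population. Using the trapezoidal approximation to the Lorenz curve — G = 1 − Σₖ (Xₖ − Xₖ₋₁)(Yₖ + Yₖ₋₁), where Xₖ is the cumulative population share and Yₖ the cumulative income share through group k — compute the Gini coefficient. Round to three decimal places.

Cumulative income shares Yₖ: 0.0160, 0.0330, 0.0710, 0.1520, 0.2420, 0.3410, 0.4830, 0.6350, 0.7930, 1.0000
Σ (Xₖ−Xₖ₋₁)(Yₖ+Yₖ₋₁) = (1/10)(0.0160+0.0000) + (1/10)(0.0330+0.0160) + (1/10)(0.0710+0.0330) + (1/10)(0.1520+0.0710) + (1/10)(0.2420+0.1520) + (1/10)(0.3410+0.2420) + (1/10)(0.4830+0.3410) + (1/10)(0.6350+0.4830) + (1/10)(0.7930+0.6350) + (1/10)(1.0000+0.7930)
  = 0.0016 + 0.0049 + 0.0104 + 0.0223 + 0.0394 + 0.0583 + 0.0824 + 0.1118 + 0.1428 + 0.1793 = 0.6532
G = 1 − 0.6532 = 0.3468

0.347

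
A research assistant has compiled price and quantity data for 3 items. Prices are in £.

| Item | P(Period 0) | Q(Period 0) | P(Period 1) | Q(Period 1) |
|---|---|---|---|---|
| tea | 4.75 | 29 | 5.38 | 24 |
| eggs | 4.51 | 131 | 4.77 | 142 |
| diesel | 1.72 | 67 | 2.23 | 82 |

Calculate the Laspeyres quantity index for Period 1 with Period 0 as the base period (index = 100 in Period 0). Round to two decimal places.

106.12

Laspeyres quantity index uses base-period prices as weights.
ΣP(Period 0)·Q(Period 1) = 4.75×24 + 4.51×142 + 1.72×82 = 114 + 640.42 + 141.04 = 895.46
ΣP(Period 0)·Q(Period 0) = 4.75×29 + 4.51×131 + 1.72×67 = 137.75 + 590.81 + 115.24 = 843.8
Index = 895.46 / 843.8 × 100 = 106.1223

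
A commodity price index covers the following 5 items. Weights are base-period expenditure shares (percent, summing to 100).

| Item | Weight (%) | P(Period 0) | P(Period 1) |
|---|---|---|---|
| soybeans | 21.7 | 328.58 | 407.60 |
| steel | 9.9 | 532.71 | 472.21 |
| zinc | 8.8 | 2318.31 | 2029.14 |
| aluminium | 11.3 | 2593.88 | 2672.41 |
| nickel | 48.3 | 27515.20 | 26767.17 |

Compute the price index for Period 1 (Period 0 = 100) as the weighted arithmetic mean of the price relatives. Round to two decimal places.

soybeans: 21.7 × (407.60/328.58) = 21.7 × 1.240489 = 26.9186
steel: 9.9 × (472.21/532.71) = 9.9 × 0.886430 = 8.7757
zinc: 8.8 × (2029.14/2318.31) = 8.8 × 0.875267 = 7.7023
aluminium: 11.3 × (2672.41/2593.88) = 11.3 × 1.030275 = 11.6421
nickel: 48.3 × (26767.17/27515.20) = 48.3 × 0.972814 = 46.9869
Index = Σ wᵢ·(p₁ᵢ/p₀ᵢ) = 26.9186 + 8.7757 + 7.7023 + 11.6421 + 46.9869 = 102.0256

102.03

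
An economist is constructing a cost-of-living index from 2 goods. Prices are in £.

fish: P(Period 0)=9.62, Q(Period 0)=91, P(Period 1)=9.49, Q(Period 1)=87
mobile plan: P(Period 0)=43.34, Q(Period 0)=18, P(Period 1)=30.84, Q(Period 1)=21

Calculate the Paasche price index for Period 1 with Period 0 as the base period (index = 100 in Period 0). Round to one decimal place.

Paasche price index uses current-period quantities as weights.
ΣP(Period 1)·Q(Period 1) = 9.49×87 + 30.84×21 = 825.63 + 647.64 = 1473.27
ΣP(Period 0)·Q(Period 1) = 9.62×87 + 43.34×21 = 836.94 + 910.14 = 1747.08
Index = 1473.27 / 1747.08 × 100 = 84.3276

84.3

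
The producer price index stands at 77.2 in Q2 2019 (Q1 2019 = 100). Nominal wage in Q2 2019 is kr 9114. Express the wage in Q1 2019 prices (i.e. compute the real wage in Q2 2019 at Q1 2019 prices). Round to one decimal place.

11805.7

Real = Nominal ÷ (Index/100) = 9114 ÷ (77.2/100)
     = 9114 ÷ 0.772 = 11805.6995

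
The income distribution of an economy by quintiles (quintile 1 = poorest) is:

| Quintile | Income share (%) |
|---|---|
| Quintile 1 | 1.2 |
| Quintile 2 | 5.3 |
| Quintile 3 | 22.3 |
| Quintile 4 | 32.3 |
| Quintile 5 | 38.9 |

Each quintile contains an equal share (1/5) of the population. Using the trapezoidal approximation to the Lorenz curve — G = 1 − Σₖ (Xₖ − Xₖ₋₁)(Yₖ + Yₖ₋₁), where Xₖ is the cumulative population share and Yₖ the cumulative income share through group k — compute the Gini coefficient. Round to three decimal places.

Cumulative income shares Yₖ: 0.0120, 0.0650, 0.2880, 0.6110, 1.0000
Σ (Xₖ−Xₖ₋₁)(Yₖ+Yₖ₋₁) = (1/5)(0.0120+0.0000) + (1/5)(0.0650+0.0120) + (1/5)(0.2880+0.0650) + (1/5)(0.6110+0.2880) + (1/5)(1.0000+0.6110)
  = 0.0024 + 0.0154 + 0.0706 + 0.1798 + 0.3222 = 0.5904
G = 1 − 0.5904 = 0.4096

0.410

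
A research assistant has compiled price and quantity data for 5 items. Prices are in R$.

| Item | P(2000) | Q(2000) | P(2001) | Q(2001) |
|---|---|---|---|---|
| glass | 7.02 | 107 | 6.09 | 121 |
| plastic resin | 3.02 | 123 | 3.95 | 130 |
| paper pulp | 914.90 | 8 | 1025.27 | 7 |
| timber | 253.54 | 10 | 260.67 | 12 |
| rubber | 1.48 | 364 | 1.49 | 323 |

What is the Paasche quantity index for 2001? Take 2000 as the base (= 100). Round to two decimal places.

Paasche quantity index uses current-period prices as weights.
ΣP(2001)·Q(2001) = 6.09×121 + 3.95×130 + 1025.27×7 + 260.67×12 + 1.49×323 = 736.89 + 513.5 + 7176.89 + 3128.04 + 481.27 = 12036.59
ΣP(2001)·Q(2000) = 6.09×107 + 3.95×123 + 1025.27×8 + 260.67×10 + 1.49×364 = 651.63 + 485.85 + 8202.16 + 2606.7 + 542.36 = 12488.7
Index = 12036.59 / 12488.7 × 100 = 96.3798

96.38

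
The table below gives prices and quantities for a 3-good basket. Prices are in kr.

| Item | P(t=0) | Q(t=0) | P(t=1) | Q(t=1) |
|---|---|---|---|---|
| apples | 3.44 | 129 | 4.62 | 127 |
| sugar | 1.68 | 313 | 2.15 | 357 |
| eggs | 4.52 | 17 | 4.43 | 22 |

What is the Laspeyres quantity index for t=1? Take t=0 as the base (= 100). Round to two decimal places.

Laspeyres quantity index uses base-period prices as weights.
ΣP(t=0)·Q(t=1) = 3.44×127 + 1.68×357 + 4.52×22 = 436.88 + 599.76 + 99.44 = 1136.08
ΣP(t=0)·Q(t=0) = 3.44×129 + 1.68×313 + 4.52×17 = 443.76 + 525.84 + 76.84 = 1046.44
Index = 1136.08 / 1046.44 × 100 = 108.5662

108.57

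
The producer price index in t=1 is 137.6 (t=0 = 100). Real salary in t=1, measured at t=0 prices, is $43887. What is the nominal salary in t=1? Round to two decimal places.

60388.51

Nominal = Real × (Index/100) = 43887 × (137.6/100)
        = 43887 × 1.376 = 60388.5120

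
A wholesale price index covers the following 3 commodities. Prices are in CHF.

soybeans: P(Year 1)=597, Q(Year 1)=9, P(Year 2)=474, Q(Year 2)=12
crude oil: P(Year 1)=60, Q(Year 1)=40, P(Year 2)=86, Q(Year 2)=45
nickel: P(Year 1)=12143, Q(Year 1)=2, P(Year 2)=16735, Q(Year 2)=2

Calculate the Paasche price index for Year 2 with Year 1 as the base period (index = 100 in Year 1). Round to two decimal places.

126.00

Paasche price index uses current-period quantities as weights.
ΣP(Year 2)·Q(Year 2) = 474×12 + 86×45 + 16735×2 = 5688 + 3870 + 33470 = 43028
ΣP(Year 1)·Q(Year 2) = 597×12 + 60×45 + 12143×2 = 7164 + 2700 + 24286 = 34150
Index = 43028 / 34150 × 100 = 125.9971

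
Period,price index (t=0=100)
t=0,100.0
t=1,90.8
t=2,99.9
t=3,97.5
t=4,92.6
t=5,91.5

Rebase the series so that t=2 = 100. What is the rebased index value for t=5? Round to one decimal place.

Rebased(t=5) = 91.5 / 99.9 × 100 = 91.5916

91.6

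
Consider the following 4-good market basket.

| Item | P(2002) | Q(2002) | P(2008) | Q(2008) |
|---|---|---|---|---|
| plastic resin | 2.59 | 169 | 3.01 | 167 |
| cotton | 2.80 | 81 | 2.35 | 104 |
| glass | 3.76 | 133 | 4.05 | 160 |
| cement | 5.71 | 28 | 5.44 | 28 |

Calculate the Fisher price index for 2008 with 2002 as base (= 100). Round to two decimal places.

104.57

Laspeyres component (base-period weights):
ΣP(2008)Q(2002) = 3.01×169 + 2.35×81 + 4.05×133 + 5.44×28 = 508.69 + 190.35 + 538.65 + 152.32 = 1390.01
ΣP(2002)Q(2002) = 2.59×169 + 2.80×81 + 3.76×133 + 5.71×28 = 437.71 + 226.8 + 500.08 + 159.88 = 1324.47
L = 1390.01 / 1324.47 × 100 = 104.9484
Paasche component (current-period weights):
ΣP(2008)Q(2008) = 3.01×167 + 2.35×104 + 4.05×160 + 5.44×28 = 502.67 + 244.4 + 648 + 152.32 = 1547.39
ΣP(2002)Q(2008) = 2.59×167 + 2.80×104 + 3.76×160 + 5.71×28 = 432.53 + 291.2 + 601.6 + 159.88 = 1485.21
P = 1547.39 / 1485.21 × 100 = 104.1866
Fisher = √(L × P) = √(104.9484 × 104.1866) = 104.5668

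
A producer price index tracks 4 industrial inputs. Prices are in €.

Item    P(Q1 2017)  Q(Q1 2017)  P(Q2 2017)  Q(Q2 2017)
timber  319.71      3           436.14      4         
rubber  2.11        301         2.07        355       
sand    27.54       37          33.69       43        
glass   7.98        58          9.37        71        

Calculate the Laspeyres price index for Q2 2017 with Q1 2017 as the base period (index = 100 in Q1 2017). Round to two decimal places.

120.98

Laspeyres price index uses base-period quantities as weights.
ΣP(Q2 2017)·Q(Q1 2017) = 436.14×3 + 2.07×301 + 33.69×37 + 9.37×58 = 1308.42 + 623.07 + 1246.53 + 543.46 = 3721.48
ΣP(Q1 2017)·Q(Q1 2017) = 319.71×3 + 2.11×301 + 27.54×37 + 7.98×58 = 959.13 + 635.11 + 1018.98 + 462.84 = 3076.06
Index = 3721.48 / 3076.06 × 100 = 120.9820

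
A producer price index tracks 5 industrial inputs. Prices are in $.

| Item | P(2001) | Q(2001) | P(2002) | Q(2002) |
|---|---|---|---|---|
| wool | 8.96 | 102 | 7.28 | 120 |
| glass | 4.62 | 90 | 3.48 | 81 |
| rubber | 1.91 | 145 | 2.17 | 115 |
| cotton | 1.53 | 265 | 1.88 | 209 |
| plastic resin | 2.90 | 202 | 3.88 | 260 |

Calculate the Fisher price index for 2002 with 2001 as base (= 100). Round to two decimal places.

102.21

Laspeyres component (base-period weights):
ΣP(2002)Q(2001) = 7.28×102 + 3.48×90 + 2.17×145 + 1.88×265 + 3.88×202 = 742.56 + 313.2 + 314.65 + 498.2 + 783.76 = 2652.37
ΣP(2001)Q(2001) = 8.96×102 + 4.62×90 + 1.91×145 + 1.53×265 + 2.90×202 = 913.92 + 415.8 + 276.95 + 405.45 + 585.8 = 2597.92
L = 2652.37 / 2597.92 × 100 = 102.0959
Paasche component (current-period weights):
ΣP(2002)Q(2002) = 7.28×120 + 3.48×81 + 2.17×115 + 1.88×209 + 3.88×260 = 873.6 + 281.88 + 249.55 + 392.92 + 1008.8 = 2806.75
ΣP(2001)Q(2002) = 8.96×120 + 4.62×81 + 1.91×115 + 1.53×209 + 2.90×260 = 1075.2 + 374.22 + 219.65 + 319.77 + 754 = 2742.84
P = 2806.75 / 2742.84 × 100 = 102.3301
Fisher = √(L × P) = √(102.0959 × 102.3301) = 102.2129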